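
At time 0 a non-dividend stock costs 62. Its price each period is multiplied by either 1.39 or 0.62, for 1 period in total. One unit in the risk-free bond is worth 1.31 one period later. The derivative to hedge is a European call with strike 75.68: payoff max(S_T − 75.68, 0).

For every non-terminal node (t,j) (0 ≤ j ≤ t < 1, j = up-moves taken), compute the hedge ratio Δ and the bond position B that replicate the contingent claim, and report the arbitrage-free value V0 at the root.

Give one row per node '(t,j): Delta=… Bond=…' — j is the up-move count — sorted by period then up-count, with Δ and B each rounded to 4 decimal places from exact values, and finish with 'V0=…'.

Under the risk-neutral measure, an up-move has probability p* = (R−d)/(u−d) = 0.8961 and values discount at R = 1.31.
Terminal values V(1,·): V(1,0)=0.0000, V(1,1)=10.5000
  t=0,j=0: stock 62.0000 → up 86.1800 (V=10.5000), down 38.4400 (V=0.0000). Price 7.1825; hedge Δ=0.2199, bond B=-6.4539.
Check: Δ(0,0)·S0 + B(0,0) = 7.1825 = V0.

(0,0): Delta=0.2199 Bond=-6.4539
V0=7.1825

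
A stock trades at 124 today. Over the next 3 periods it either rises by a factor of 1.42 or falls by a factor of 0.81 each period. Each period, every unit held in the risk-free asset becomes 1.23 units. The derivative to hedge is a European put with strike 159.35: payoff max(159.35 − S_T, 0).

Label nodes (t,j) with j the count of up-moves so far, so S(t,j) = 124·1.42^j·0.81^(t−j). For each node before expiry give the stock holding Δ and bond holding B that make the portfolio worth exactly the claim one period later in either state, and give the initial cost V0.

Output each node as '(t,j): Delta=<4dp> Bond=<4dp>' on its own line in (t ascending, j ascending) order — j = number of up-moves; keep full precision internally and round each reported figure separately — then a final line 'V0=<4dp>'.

(0,0): Delta=-0.2063 Bond=31.8218
(1,0): Delta=-0.6055 Bond=79.2348
(1,1): Delta=-0.1033 Bond=21.0031
(2,0): Delta=-1.0000 Bond=129.5528
(2,1): Delta=-0.5037 Bond=82.9401
(2,2): Delta=0.0000 Bond=0.0000
V0=6.2369

Since d<R<u, set p* = (R−d)/(u−d) = 0.6885; price each node as the discounted p*-expectation of its children.
Payoff layer (t=3): V(3,0)=93.4513, V(3,1)=43.8239, V(3,2)=0.0000, V(3,3)=0.0000
Node (2,0) S=81.3564: V=(p*·43.8239+(1−p*)·93.4513)/1.23=48.1964; Δ=(43.8239−93.4513)/(115.5261−65.8987)=-1.0000; B=V−Δ·S=129.5528
Node (2,1) S=142.6248: V=(p*·0.0000+(1−p*)·43.8239)/1.23=11.0976; Δ=(0.0000−43.8239)/(202.5272−115.5261)=-0.5037; B=V−Δ·S=82.9401
Node (2,2) S=250.0336: V=(p*·0.0000+(1−p*)·0.0000)/1.23=0.0000; Δ=(0.0000−0.0000)/(355.0477−202.5272)=0.0000; B=V−Δ·S=0.0000
Node (1,0) S=100.4400: V=(p*·11.0976+(1−p*)·48.1964)/1.23=18.4171; Δ=(11.0976−48.1964)/(142.6248−81.3564)=-0.6055; B=V−Δ·S=79.2348
Node (1,1) S=176.0800: V=(p*·0.0000+(1−p*)·11.0976)/1.23=2.8103; Δ=(0.0000−11.0976)/(250.0336−142.6248)=-0.1033; B=V−Δ·S=21.0031
Node (0,0) S=124.0000: V=(p*·2.8103+(1−p*)·18.4171)/1.23=6.2369; Δ=(2.8103−18.4171)/(176.0800−100.4400)=-0.2063; B=V−Δ·S=31.8218
Self-financing check: at every node Δ·S+B equals the discounted successor values.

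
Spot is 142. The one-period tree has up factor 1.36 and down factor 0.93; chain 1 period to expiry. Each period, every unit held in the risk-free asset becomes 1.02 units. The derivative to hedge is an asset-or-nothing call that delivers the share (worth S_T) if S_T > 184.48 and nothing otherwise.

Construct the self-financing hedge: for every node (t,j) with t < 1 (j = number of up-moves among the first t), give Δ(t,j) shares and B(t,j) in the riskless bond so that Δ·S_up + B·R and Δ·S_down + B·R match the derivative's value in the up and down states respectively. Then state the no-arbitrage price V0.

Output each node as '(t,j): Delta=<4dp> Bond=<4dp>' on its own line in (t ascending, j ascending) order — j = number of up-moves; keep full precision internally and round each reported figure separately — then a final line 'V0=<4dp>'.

(0,0): Delta=3.1628 Bond=-409.4884
V0=39.6279

The replicating-portfolio and risk-neutral prices coincide; use p* = (1.02−0.93)/(1.36−0.93) = 0.2093 for the latter.
Payoff layer (t=1): V(1,0)=0.0000, V(1,1)=193.1200
  t=0,j=0: stock 142.0000 → up 193.1200 (V=193.1200), down 132.0600 (V=0.0000). Price 39.6279; hedge Δ=3.1628, bond B=-409.4884.
The time-0 hedge costs 39.6279, which is the no-arbitrage price.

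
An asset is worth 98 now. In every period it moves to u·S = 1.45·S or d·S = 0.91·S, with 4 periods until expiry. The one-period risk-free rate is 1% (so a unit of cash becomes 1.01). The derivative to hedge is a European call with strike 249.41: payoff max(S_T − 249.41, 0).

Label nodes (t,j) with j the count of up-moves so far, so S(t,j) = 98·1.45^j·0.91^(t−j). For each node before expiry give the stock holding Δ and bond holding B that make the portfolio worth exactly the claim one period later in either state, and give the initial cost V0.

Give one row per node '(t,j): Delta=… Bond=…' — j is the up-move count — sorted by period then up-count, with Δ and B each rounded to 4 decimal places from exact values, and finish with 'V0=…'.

The replicating-portfolio and risk-neutral prices coincide; use p* = (1.01−0.91)/(1.45−0.91) = 0.1852 for the latter.
Payoff layer (t=4): V(4,0)=0.0000, V(4,1)=0.0000, V(4,2)=0.0000, V(4,3)=22.4664, V(4,4)=183.7996
(3,0): S=73.8500. Δ = (V_up−V_dn)/(S_up−S_dn) = (0.0000−0.0000)/(107.0824−67.2035) = 0.0000. V = [p*·0.0000 + (1−p*)·0.0000]/1.01 = 0.0000. B = V − Δ·S = 0.0000.
(3,1): S=117.6730. Δ = (V_up−V_dn)/(S_up−S_dn) = (0.0000−0.0000)/(170.6259−107.0824) = 0.0000. V = [p*·0.0000 + (1−p*)·0.0000]/1.01 = 0.0000. B = V − Δ·S = 0.0000.
(3,2): S=187.5010. Δ = (V_up−V_dn)/(S_up−S_dn) = (22.4664−0.0000)/(271.8764−170.6259) = 0.2219. V = [p*·22.4664 + (1−p*)·0.0000]/1.01 = 4.1192. B = V − Δ·S = -37.4852.
(3,3): S=298.7652. Δ = (V_up−V_dn)/(S_up−S_dn) = (183.7996−22.4664)/(433.2096−271.8764) = 1.0000. V = [p*·183.7996 + (1−p*)·22.4664]/1.01 = 51.8247. B = V − Δ·S = -246.9406.
(2,0): S=81.1538. Δ = (V_up−V_dn)/(S_up−S_dn) = (0.0000−0.0000)/(117.6730−73.8500) = 0.0000. V = [p*·0.0000 + (1−p*)·0.0000]/1.01 = 0.0000. B = V − Δ·S = 0.0000.
(2,1): S=129.3110. Δ = (V_up−V_dn)/(S_up−S_dn) = (4.1192−0.0000)/(187.5010−117.6730) = 0.0590. V = [p*·4.1192 + (1−p*)·0.0000]/1.01 = 0.7553. B = V − Δ·S = -6.8730.
(2,2): S=206.0450. Δ = (V_up−V_dn)/(S_up−S_dn) = (51.8247−4.1192)/(298.7653−187.5010) = 0.4288. V = [p*·51.8247 + (1−p*)·4.1192]/1.01 = 12.8253. B = V − Δ·S = -75.5180.
(1,0): S=89.1800. Δ = (V_up−V_dn)/(S_up−S_dn) = (0.7553−0.0000)/(129.3110−81.1538) = 0.0157. V = [p*·0.7553 + (1−p*)·0.0000]/1.01 = 0.1385. B = V − Δ·S = -1.2602.
(1,1): S=142.1000. Δ = (V_up−V_dn)/(S_up−S_dn) = (12.8253−0.7553)/(206.0450−129.3110) = 0.1573. V = [p*·12.8253 + (1−p*)·0.7553]/1.01 = 2.9609. B = V − Δ·S = -19.3911.
(0,0): S=98.0000. Δ = (V_up−V_dn)/(S_up−S_dn) = (2.9609−0.1385)/(142.1000−89.1800) = 0.0533. V = [p*·2.9609 + (1−p*)·0.1385]/1.01 = 0.6546. B = V − Δ·S = -4.5720.
Each (Δ,B) replicates both successor values, so the strategy is self-financing and V0 is arbitrage-free.

(0,0): Delta=0.0533 Bond=-4.5720
(1,0): Delta=0.0157 Bond=-1.2602
(1,1): Delta=0.1573 Bond=-19.3911
(2,0): Delta=0.0000 Bond=0.0000
(2,1): Delta=0.0590 Bond=-6.8730
(2,2): Delta=0.4288 Bond=-75.5180
(3,0): Delta=0.0000 Bond=0.0000
(3,1): Delta=0.0000 Bond=0.0000
(3,2): Delta=0.2219 Bond=-37.4852
(3,3): Delta=1.0000 Bond=-246.9406
V0=0.6546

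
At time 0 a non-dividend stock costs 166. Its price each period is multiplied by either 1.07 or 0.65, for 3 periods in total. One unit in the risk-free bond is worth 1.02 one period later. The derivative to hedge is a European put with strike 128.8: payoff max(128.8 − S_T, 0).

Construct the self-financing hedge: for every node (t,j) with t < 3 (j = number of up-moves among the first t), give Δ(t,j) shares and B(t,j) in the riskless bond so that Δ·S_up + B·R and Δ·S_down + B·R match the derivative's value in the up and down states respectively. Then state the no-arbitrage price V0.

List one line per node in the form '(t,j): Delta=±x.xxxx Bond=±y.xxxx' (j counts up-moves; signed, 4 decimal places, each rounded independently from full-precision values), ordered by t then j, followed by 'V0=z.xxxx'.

(0,0): Delta=-0.2023 Bond=36.9876
(1,0): Delta=-1.0000 Bond=123.7985
(1,1): Delta=-0.1368 Bond=26.0961
(2,0): Delta=-1.0000 Bond=126.2745
(2,1): Delta=-1.0000 Bond=126.2745
(2,2): Delta=-0.0660 Bond=13.1509
V0=3.4048

Since d<R<u, set p* = (R−d)/(u−d) = 0.8810; price each node as the discounted p*-expectation of its children.
Terminal values V(3,·): V(3,0)=83.2123, V(3,1)=53.7555, V(3,2)=5.2653, V(3,3)=0.0000
  t=2,j=0: stock 70.1350 → up 75.0445 (V=53.7555), down 45.5878 (V=83.2123). Price 56.1395; hedge Δ=-1.0000, bond B=126.2745.
  t=2,j=1: stock 115.4530 → up 123.5347 (V=5.2653), down 75.0444 (V=53.7555). Price 10.8215; hedge Δ=-1.0000, bond B=126.2745.
  t=2,j=2: stock 190.0534 → up 203.3571 (V=0.0000), down 123.5347 (V=5.2653). Price 0.6145; hedge Δ=-0.0660, bond B=13.1509.
  t=1,j=0: stock 107.9000 → up 115.4530 (V=10.8215), down 70.1350 (V=56.1395). Price 15.8985; hedge Δ=-1.0000, bond B=123.7985.
  t=1,j=1: stock 177.6200 → up 190.0534 (V=0.6145), down 115.4530 (V=10.8215). Price 1.7938; hedge Δ=-0.1368, bond B=26.0961.
  t=0,j=0: stock 166.0000 → up 177.6200 (V=1.7938), down 107.9000 (V=15.8985). Price 3.4048; hedge Δ=-0.2023, bond B=36.9876.
The time-0 hedge costs 3.4048, which is the no-arbitrage price.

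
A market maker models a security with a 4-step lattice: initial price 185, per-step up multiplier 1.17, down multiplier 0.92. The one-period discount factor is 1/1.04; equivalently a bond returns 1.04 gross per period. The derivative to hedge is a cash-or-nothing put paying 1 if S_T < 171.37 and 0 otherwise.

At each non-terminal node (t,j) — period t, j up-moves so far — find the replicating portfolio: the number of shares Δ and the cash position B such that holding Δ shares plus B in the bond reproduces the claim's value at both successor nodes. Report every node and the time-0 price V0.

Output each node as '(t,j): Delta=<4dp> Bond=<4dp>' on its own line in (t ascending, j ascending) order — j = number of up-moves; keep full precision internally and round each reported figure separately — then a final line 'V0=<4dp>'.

The replicating-portfolio and risk-neutral prices coincide; use p* = (1.04−0.92)/(1.17−0.92) = 0.4800 for the latter.
Terminal payoffs: V(4,0)=1.0000, V(4,1)=1.0000, V(4,2)=0.0000, V(4,3)=0.0000, V(4,4)=0.0000
  t=3,j=0: stock 144.0573 → up 168.5470 (V=1.0000), down 132.5327 (V=1.0000). Price 0.9615; hedge Δ=0.0000, bond B=0.9615.
  t=3,j=1: stock 183.2033 → up 214.3478 (V=0.0000), down 168.5470 (V=1.0000). Price 0.5000; hedge Δ=-0.0218, bond B=4.5000.
  t=3,j=2: stock 232.9868 → up 272.5945 (V=0.0000), down 214.3478 (V=0.0000). Price 0.0000; hedge Δ=0.0000, bond B=0.0000.
  t=3,j=3: stock 296.2984 → up 346.6691 (V=0.0000), down 272.5945 (V=0.0000). Price 0.0000; hedge Δ=0.0000, bond B=0.0000.
  t=2,j=0: stock 156.5840 → up 183.2033 (V=0.5000), down 144.0573 (V=0.9615). Price 0.7115; hedge Δ=-0.0118, bond B=2.5577.
  t=2,j=1: stock 199.1340 → up 232.9868 (V=0.0000), down 183.2033 (V=0.5000). Price 0.2500; hedge Δ=-0.0100, bond B=2.2500.
  t=2,j=2: stock 253.2465 → up 296.2984 (V=0.0000), down 232.9868 (V=0.0000). Price 0.0000; hedge Δ=0.0000, bond B=0.0000.
  t=1,j=0: stock 170.2000 → up 199.1340 (V=0.2500), down 156.5840 (V=0.7115). Price 0.4712; hedge Δ=-0.0108, bond B=2.3173.
  t=1,j=1: stock 216.4500 → up 253.2465 (V=0.0000), down 199.1340 (V=0.2500). Price 0.1250; hedge Δ=-0.0046, bond B=1.1250.
  t=0,j=0: stock 185.0000 → up 216.4500 (V=0.1250), down 170.2000 (V=0.4712). Price 0.2933; hedge Δ=-0.0075, bond B=1.6779.
Self-financing check: at every node Δ·S+B equals the discounted successor values.

(0,0): Delta=-0.0075 Bond=1.6779
(1,0): Delta=-0.0108 Bond=2.3173
(1,1): Delta=-0.0046 Bond=1.1250
(2,0): Delta=-0.0118 Bond=2.5577
(2,1): Delta=-0.0100 Bond=2.2500
(2,2): Delta=0.0000 Bond=0.0000
(3,0): Delta=0.0000 Bond=0.9615
(3,1): Delta=-0.0218 Bond=4.5000
(3,2): Delta=0.0000 Bond=0.0000
(3,3): Delta=0.0000 Bond=0.0000
V0=0.2933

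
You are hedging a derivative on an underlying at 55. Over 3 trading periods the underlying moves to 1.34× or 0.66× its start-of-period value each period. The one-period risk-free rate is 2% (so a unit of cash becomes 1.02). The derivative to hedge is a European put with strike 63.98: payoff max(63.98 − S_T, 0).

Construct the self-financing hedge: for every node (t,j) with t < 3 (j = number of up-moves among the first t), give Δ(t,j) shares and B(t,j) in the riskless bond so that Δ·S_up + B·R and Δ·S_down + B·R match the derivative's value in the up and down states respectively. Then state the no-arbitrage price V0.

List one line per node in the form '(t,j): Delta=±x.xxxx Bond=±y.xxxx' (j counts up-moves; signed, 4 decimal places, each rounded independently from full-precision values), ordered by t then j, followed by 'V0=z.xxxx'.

Under the risk-neutral measure, an up-move has probability p* = (R−d)/(u−d) = 0.5294 and values discount at R = 1.02.
At expiry t=3: V(3,0)=48.1677, V(3,1)=31.8763, V(3,2)=0.0000, V(3,3)=0.0000
  t=2,j=0: stock 23.9580 → up 32.1037 (V=31.8763), down 15.8123 (V=48.1677). Price 38.7675; hedge Δ=-1.0000, bond B=62.7255.
  t=2,j=1: stock 48.6420 → up 65.1803 (V=0.0000), down 32.1037 (V=31.8763). Price 14.7065; hedge Δ=-0.9637, bond B=61.5834.
  t=2,j=2: stock 98.7580 → up 132.3357 (V=0.0000), down 65.1803 (V=0.0000). Price 0.0000; hedge Δ=0.0000, bond B=0.0000.
  t=1,j=0: stock 36.3000 → up 48.6420 (V=14.7065), down 23.9580 (V=38.7675). Price 25.5189; hedge Δ=-0.9748, bond B=60.9028.
  t=1,j=1: stock 73.7000 → up 98.7580 (V=0.0000), down 48.6420 (V=14.7065). Price 6.7850; hedge Δ=-0.2934, bond B=28.4122.
  t=0,j=0: stock 55.0000 → up 73.7000 (V=6.7850), down 36.3000 (V=25.5189). Price 15.2951; hedge Δ=-0.5009, bond B=42.8450.
Each (Δ,B) replicates both successor values, so the strategy is self-financing and V0 is arbitrage-free.

(0,0): Delta=-0.5009 Bond=42.8450
(1,0): Delta=-0.9748 Bond=60.9028
(1,1): Delta=-0.2934 Bond=28.4122
(2,0): Delta=-1.0000 Bond=62.7255
(2,1): Delta=-0.9637 Bond=61.5834
(2,2): Delta=0.0000 Bond=0.0000
V0=15.2951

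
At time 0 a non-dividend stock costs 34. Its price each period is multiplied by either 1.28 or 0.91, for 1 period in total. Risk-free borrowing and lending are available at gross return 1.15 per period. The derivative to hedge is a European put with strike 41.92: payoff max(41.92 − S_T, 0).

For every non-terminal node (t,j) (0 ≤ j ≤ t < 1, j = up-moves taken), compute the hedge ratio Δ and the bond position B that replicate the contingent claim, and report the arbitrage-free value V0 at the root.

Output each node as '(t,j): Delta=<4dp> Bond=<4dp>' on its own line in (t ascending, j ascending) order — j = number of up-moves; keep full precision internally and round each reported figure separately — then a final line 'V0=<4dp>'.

(0,0): Delta=-0.8728 Bond=33.0303
V0=3.3546

Risk-neutral probability p* = (R−d)/(u−d) = (1.15−0.91)/(1.28−0.91) = 0.6486.
Terminal payoffs: V(1,0)=10.9800, V(1,1)=0.0000
  t=0,j=0: stock 34.0000 → up 43.5200 (V=0.0000), down 30.9400 (V=10.9800). Price 3.3546; hedge Δ=-0.8728, bond B=33.0303.
Self-financing check: at every node Δ·S+B equals the discounted successor values.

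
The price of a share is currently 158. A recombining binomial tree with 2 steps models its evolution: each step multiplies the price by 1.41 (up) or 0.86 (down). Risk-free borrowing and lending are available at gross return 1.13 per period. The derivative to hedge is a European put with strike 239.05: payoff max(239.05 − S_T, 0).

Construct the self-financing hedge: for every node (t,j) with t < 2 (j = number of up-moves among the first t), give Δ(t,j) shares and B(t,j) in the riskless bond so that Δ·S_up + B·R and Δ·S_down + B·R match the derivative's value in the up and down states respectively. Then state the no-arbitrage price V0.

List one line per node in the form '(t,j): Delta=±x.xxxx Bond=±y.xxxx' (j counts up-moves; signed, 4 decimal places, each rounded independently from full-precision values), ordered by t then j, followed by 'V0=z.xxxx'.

Under the risk-neutral measure, an up-move has probability p* = (R−d)/(u−d) = 0.4909 and values discount at R = 1.13.
At expiry t=2: V(2,0)=122.1932, V(2,1)=47.4592, V(2,2)=0.0000
Node (1,0) S=135.8800: V=(p*·47.4592+(1−p*)·122.1932)/1.13=75.6687; Δ=(47.4592−122.1932)/(191.5908−116.8568)=-1.0000; B=V−Δ·S=211.5487
Node (1,1) S=222.7800: V=(p*·0.0000+(1−p*)·47.4592)/1.13=21.3815; Δ=(0.0000−47.4592)/(314.1198−191.5908)=-0.3873; B=V−Δ·S=107.6709
Node (0,0) S=158.0000: V=(p*·21.3815+(1−p*)·75.6687)/1.13=43.3793; Δ=(21.3815−75.6687)/(222.7800−135.8800)=-0.6247; B=V−Δ·S=142.0833
Check: Δ(0,0)·S0 + B(0,0) = 43.3793 = V0.

(0,0): Delta=-0.6247 Bond=142.0833
(1,0): Delta=-1.0000 Bond=211.5487
(1,1): Delta=-0.3873 Bond=107.6709
V0=43.3793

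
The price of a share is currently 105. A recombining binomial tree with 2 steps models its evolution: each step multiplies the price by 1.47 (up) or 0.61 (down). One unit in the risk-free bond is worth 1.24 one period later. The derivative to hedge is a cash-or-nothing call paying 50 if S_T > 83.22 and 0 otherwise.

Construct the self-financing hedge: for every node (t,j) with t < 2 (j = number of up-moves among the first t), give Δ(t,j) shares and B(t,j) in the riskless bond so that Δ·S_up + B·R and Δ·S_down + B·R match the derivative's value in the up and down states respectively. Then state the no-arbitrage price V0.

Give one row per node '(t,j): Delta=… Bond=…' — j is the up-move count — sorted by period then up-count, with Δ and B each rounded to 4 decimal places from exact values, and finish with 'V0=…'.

No-arbitrage ⇒ martingale measure with p* = (R−d)/(u−d) = 0.7326.
Terminal payoffs: V(2,0)=0.0000, V(2,1)=50.0000, V(2,2)=50.0000
  t=1,j=0: stock 64.0500 → up 94.1535 (V=50.0000), down 39.0705 (V=0.0000). Price 29.5386; hedge Δ=0.9077, bond B=-28.6009.
  t=1,j=1: stock 154.3500 → up 226.8945 (V=50.0000), down 94.1535 (V=50.0000). Price 40.3226; hedge Δ=0.0000, bond B=40.3226.
  t=0,j=0: stock 105.0000 → up 154.3500 (V=40.3226), down 64.0500 (V=29.5386). Price 30.1923; hedge Δ=0.1194, bond B=17.6529.
Each (Δ,B) replicates both successor values, so the strategy is self-financing and V0 is arbitrage-free.

(0,0): Delta=0.1194 Bond=17.6529
(1,0): Delta=0.9077 Bond=-28.6009
(1,1): Delta=0.0000 Bond=40.3226
V0=30.1923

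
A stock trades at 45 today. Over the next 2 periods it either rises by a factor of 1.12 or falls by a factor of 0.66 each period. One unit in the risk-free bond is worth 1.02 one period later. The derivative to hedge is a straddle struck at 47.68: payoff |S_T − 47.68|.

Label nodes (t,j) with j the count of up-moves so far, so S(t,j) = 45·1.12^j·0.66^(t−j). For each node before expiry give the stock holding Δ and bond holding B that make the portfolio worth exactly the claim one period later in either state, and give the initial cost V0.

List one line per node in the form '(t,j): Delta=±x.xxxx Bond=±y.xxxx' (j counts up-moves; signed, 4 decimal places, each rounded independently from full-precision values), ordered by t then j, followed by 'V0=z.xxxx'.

Risk-neutral probability p* = (R−d)/(u−d) = (1.02−0.66)/(1.12−0.66) = 0.7826.
Terminal values V(2,·): V(2,0)=28.0780, V(2,1)=14.4160, V(2,2)=8.7680
(1,0): S=29.7000. Δ = (V_up−V_dn)/(S_up−S_dn) = (14.4160−28.0780)/(33.2640−19.6020) = -1.0000. V = [p*·14.4160 + (1−p*)·28.0780]/1.02 = 17.0451. B = V − Δ·S = 46.7451.
(1,1): S=50.4000. Δ = (V_up−V_dn)/(S_up−S_dn) = (8.7680−14.4160)/(56.4480−33.2640) = -0.2436. V = [p*·8.7680 + (1−p*)·14.4160]/1.02 = 9.7998. B = V − Δ·S = 22.0781.
(0,0): S=45.0000. Δ = (V_up−V_dn)/(S_up−S_dn) = (9.7998−17.0451)/(50.4000−29.7000) = -0.3500. V = [p*·9.7998 + (1−p*)·17.0451]/1.02 = 11.1519. B = V − Δ·S = 26.9024.
The time-0 hedge costs 11.1519, which is the no-arbitrage price.

(0,0): Delta=-0.3500 Bond=26.9024
(1,0): Delta=-1.0000 Bond=46.7451
(1,1): Delta=-0.2436 Bond=22.0781
V0=11.1519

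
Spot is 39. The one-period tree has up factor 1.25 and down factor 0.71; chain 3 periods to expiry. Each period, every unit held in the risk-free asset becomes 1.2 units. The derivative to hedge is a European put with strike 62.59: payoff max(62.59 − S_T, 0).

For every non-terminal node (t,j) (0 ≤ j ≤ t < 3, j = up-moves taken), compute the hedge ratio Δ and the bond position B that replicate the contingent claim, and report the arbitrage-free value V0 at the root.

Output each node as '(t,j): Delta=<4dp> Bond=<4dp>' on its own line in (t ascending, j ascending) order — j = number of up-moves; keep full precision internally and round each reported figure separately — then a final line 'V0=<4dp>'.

Since d<R<u, set p* = (R−d)/(u−d) = 0.9074; price each node as the discounted p*-expectation of its children.
Terminal values V(3,·): V(3,0)=48.6315, V(3,1)=38.0151, V(3,2)=19.3244, V(3,3)=0.0000
Node (2,0) S=19.6599: V=(p*·38.0151+(1−p*)·48.6315)/1.2=32.4984; Δ=(38.0151−48.6315)/(24.5749−13.9585)=-1.0000; B=V−Δ·S=52.1583
Node (2,1) S=34.6125: V=(p*·19.3244+(1−p*)·38.0151)/1.2=17.5458; Δ=(19.3244−38.0151)/(43.2656−24.5749)=-1.0000; B=V−Δ·S=52.1583
Node (2,2) S=60.9375: V=(p*·0.0000+(1−p*)·19.3244)/1.2=1.4911; Δ=(0.0000−19.3244)/(76.1719−43.2656)=-0.5873; B=V−Δ·S=37.2770
Node (1,0) S=27.6900: V=(p*·17.5458+(1−p*)·32.4984)/1.2=15.7753; Δ=(17.5458−32.4984)/(34.6125−19.6599)=-1.0000; B=V−Δ·S=43.4653
Node (1,1) S=48.7500: V=(p*·1.4911+(1−p*)·17.5458)/1.2=2.4814; Δ=(1.4911−17.5458)/(60.9375−34.6125)=-0.6099; B=V−Δ·S=32.2124
Node (0,0) S=39.0000: V=(p*·2.4814+(1−p*)·15.7753)/1.2=3.0936; Δ=(2.4814−15.7753)/(48.7500−27.6900)=-0.6312; B=V−Δ·S=27.7119
Each (Δ,B) replicates both successor values, so the strategy is self-financing and V0 is arbitrage-free.

(0,0): Delta=-0.6312 Bond=27.7119
(1,0): Delta=-1.0000 Bond=43.4653
(1,1): Delta=-0.6099 Bond=32.2124
(2,0): Delta=-1.0000 Bond=52.1583
(2,1): Delta=-1.0000 Bond=52.1583
(2,2): Delta=-0.5873 Bond=37.2770
V0=3.0936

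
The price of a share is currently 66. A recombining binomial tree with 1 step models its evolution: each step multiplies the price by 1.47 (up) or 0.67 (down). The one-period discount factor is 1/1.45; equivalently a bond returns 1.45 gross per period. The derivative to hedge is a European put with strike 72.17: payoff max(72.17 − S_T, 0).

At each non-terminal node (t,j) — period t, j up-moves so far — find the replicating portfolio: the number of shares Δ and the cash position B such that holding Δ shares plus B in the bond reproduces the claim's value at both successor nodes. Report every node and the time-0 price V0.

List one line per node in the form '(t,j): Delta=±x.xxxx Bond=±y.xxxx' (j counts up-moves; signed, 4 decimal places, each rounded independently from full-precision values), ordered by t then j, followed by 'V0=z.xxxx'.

The replicating-portfolio and risk-neutral prices coincide; use p* = (1.45−0.67)/(1.47−0.67) = 0.9750 for the latter.
At expiry t=1: V(1,0)=27.9500, V(1,1)=0.0000
Node (0,0) S=66.0000: V=(p*·0.0000+(1−p*)·27.9500)/1.45=0.4819; Δ=(0.0000−27.9500)/(97.0200−44.2200)=-0.5294; B=V−Δ·S=35.4194
Each (Δ,B) replicates both successor values, so the strategy is self-financing and V0 is arbitrage-free.

(0,0): Delta=-0.5294 Bond=35.4194
V0=0.4819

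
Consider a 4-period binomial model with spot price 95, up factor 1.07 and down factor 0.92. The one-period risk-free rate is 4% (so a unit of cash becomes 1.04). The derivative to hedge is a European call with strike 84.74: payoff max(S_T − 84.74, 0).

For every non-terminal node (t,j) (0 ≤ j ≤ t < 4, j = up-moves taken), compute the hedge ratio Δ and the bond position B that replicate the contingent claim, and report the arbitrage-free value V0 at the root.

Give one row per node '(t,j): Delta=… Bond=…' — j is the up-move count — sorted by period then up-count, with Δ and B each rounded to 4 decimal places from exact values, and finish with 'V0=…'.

(0,0): Delta=0.9610 Bond=-68.5865
(1,0): Delta=0.8426 Bond=-60.9839
(1,1): Delta=0.9865 Bond=-73.9165
(2,0): Delta=0.4668 Bond=-33.2031
(2,1): Delta=0.9234 Bond=-70.9783
(2,2): Delta=1.0000 Bond=-78.3469
(3,0): Delta=0.0000 Bond=0.0000
(3,1): Delta=0.5671 Bond=-43.1640
(3,2): Delta=1.0000 Bond=-81.4808
(3,3): Delta=1.0000 Bond=-81.4808
V0=22.7090

No-arbitrage ⇒ martingale measure with p* = (R−d)/(u−d) = 0.8000.
Terminal values V(4,·): V(4,0)=0.0000, V(4,1)=0.0000, V(4,2)=7.3191, V(4,3)=22.3288, V(4,4)=39.7856
(3,0): S=73.9754. Δ = (V_up−V_dn)/(S_up−S_dn) = (0.0000−0.0000)/(79.1536−68.0573) = 0.0000. V = [p*·0.0000 + (1−p*)·0.0000]/1.04 = 0.0000. B = V − Δ·S = 0.0000.
(3,1): S=86.0366. Δ = (V_up−V_dn)/(S_up−S_dn) = (7.3191−0.0000)/(92.0591−79.1536) = 0.5671. V = [p*·7.3191 + (1−p*)·0.0000]/1.04 = 5.6301. B = V − Δ·S = -43.1640.
(3,2): S=100.0643. Δ = (V_up−V_dn)/(S_up−S_dn) = (22.3288−7.3191)/(107.0688−92.0591) = 1.0000. V = [p*·22.3288 + (1−p*)·7.3191]/1.04 = 18.5835. B = V − Δ·S = -81.4808.
(3,3): S=116.3791. Δ = (V_up−V_dn)/(S_up−S_dn) = (39.7856−22.3288)/(124.5256−107.0688) = 1.0000. V = [p*·39.7856 + (1−p*)·22.3288]/1.04 = 34.8983. B = V − Δ·S = -81.4808.
(2,0): S=80.4080. Δ = (V_up−V_dn)/(S_up−S_dn) = (5.6301−0.0000)/(86.0366−73.9754) = 0.4668. V = [p*·5.6301 + (1−p*)·0.0000]/1.04 = 4.3308. B = V − Δ·S = -33.2031.
(2,1): S=93.5180. Δ = (V_up−V_dn)/(S_up−S_dn) = (18.5835−5.6301)/(100.0643−86.0366) = 0.9234. V = [p*·18.5835 + (1−p*)·5.6301]/1.04 = 15.3777. B = V − Δ·S = -70.9783.
(2,2): S=108.7655. Δ = (V_up−V_dn)/(S_up−S_dn) = (34.8983−18.5835)/(116.3791−100.0643) = 1.0000. V = [p*·34.8983 + (1−p*)·18.5835]/1.04 = 30.4186. B = V − Δ·S = -78.3469.
(1,0): S=87.4000. Δ = (V_up−V_dn)/(S_up−S_dn) = (15.3777−4.3308)/(93.5180−80.4080) = 0.8426. V = [p*·15.3777 + (1−p*)·4.3308]/1.04 = 12.6619. B = V − Δ·S = -60.9839.
(1,1): S=101.6500. Δ = (V_up−V_dn)/(S_up−S_dn) = (30.4186−15.3777)/(108.7655−93.5180) = 0.9865. V = [p*·30.4186 + (1−p*)·15.3777]/1.04 = 26.3562. B = V − Δ·S = -73.9165.
(0,0): S=95.0000. Δ = (V_up−V_dn)/(S_up−S_dn) = (26.3562−12.6619)/(101.6500−87.4000) = 0.9610. V = [p*·26.3562 + (1−p*)·12.6619]/1.04 = 22.7090. B = V − Δ·S = -68.5865.
The time-0 hedge costs 22.7090, which is the no-arbitrage price.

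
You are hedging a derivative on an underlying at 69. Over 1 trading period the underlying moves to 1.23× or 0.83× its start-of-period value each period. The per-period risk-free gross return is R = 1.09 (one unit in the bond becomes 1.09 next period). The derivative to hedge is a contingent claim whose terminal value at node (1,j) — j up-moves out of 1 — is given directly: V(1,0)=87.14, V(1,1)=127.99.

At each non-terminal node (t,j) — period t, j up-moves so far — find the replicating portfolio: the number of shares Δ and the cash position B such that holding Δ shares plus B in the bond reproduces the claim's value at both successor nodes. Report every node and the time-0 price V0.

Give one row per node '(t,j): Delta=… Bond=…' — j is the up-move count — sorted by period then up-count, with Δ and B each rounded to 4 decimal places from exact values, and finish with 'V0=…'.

The replicating-portfolio and risk-neutral prices coincide; use p* = (1.09−0.83)/(1.23−0.83) = 0.6500 for the latter.
Terminal payoffs: V(1,0)=87.1400, V(1,1)=127.9900
  t=0,j=0: stock 69.0000 → up 84.8700 (V=127.9900), down 57.2700 (V=87.1400). Price 104.3050; hedge Δ=1.4801, bond B=2.1800.
Check: Δ(0,0)·S0 + B(0,0) = 104.3050 = V0.

(0,0): Delta=1.4801 Bond=2.1800
V0=104.3050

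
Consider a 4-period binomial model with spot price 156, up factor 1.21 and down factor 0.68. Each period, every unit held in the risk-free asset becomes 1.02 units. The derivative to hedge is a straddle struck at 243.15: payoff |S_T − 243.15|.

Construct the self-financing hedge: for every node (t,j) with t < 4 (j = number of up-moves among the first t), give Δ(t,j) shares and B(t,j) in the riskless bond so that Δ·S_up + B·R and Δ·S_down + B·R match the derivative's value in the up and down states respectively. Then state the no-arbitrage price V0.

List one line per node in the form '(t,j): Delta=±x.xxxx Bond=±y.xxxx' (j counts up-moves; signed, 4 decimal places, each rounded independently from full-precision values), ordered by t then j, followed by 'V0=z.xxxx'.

Since d<R<u, set p* = (R−d)/(u−d) = 0.6415; price each node as the discounted p*-expectation of its children.
Terminal values V(4,·): V(4,0)=209.7951, V(4,1)=183.7978, V(4,2)=137.5380, V(4,3)=55.2228, V(4,4)=91.2499
  t=3,j=0: stock 49.0514 → up 59.3522 (V=183.7978), down 33.3549 (V=209.7951). Price 189.3310; hedge Δ=-1.0000, bond B=238.3824.
  t=3,j=1: stock 87.2826 → up 105.6120 (V=137.5380), down 59.3522 (V=183.7978). Price 151.0997; hedge Δ=-1.0000, bond B=238.3824.
  t=3,j=2: stock 155.3117 → up 187.9272 (V=55.2228), down 105.6120 (V=137.5380). Price 83.0706; hedge Δ=-1.0000, bond B=238.3824.
  t=3,j=3: stock 276.3635 → up 334.3999 (V=91.2499), down 187.9272 (V=55.2228). Price 76.7985; hedge Δ=0.2460, bond B=8.8230.
  t=2,j=0: stock 72.1344 → up 87.2826 (V=151.0997), down 49.0514 (V=189.3310). Price 161.5738; hedge Δ=-1.0000, bond B=233.7082.
  t=2,j=1: stock 128.3568 → up 155.3117 (V=83.0706), down 87.2826 (V=151.0997). Price 105.3514; hedge Δ=-1.0000, bond B=233.7082.
  t=2,j=2: stock 228.3996 → up 276.3635 (V=76.7985), down 155.3117 (V=83.0706). Price 77.4971; hedge Δ=-0.0518, bond B=89.3312.
  t=1,j=0: stock 106.0800 → up 128.3568 (V=105.3514), down 72.1344 (V=161.5738). Price 123.0457; hedge Δ=-1.0000, bond B=229.1257.
  t=1,j=1: stock 188.7600 → up 228.3996 (V=77.4971), down 128.3568 (V=105.3514). Price 85.7672; hedge Δ=-0.2784, bond B=138.3225.
  t=0,j=0: stock 156.0000 → up 188.7600 (V=85.7672), down 106.0800 (V=123.0457). Price 97.1875; hedge Δ=-0.4509, bond B=167.5241.
The time-0 hedge costs 97.1875, which is the no-arbitrage price.

(0,0): Delta=-0.4509 Bond=167.5241
(1,0): Delta=-1.0000 Bond=229.1257
(1,1): Delta=-0.2784 Bond=138.3225
(2,0): Delta=-1.0000 Bond=233.7082
(2,1): Delta=-1.0000 Bond=233.7082
(2,2): Delta=-0.0518 Bond=89.3312
(3,0): Delta=-1.0000 Bond=238.3824
(3,1): Delta=-1.0000 Bond=238.3824
(3,2): Delta=-1.0000 Bond=238.3824
(3,3): Delta=0.2460 Bond=8.8230
V0=97.1875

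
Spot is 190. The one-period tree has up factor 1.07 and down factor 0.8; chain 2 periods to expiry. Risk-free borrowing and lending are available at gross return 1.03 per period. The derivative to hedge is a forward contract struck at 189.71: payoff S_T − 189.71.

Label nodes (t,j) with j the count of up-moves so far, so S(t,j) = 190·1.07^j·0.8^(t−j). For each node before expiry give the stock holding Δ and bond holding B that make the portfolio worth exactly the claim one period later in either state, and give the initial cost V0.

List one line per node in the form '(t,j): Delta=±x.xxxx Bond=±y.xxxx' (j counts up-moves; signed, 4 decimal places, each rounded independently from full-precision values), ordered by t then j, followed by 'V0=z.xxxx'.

The replicating-portfolio and risk-neutral prices coincide; use p* = (1.03−0.8)/(1.07−0.8) = 0.8519 for the latter.
Terminal payoffs: V(2,0)=-68.1100, V(2,1)=-27.0700, V(2,2)=27.8210
  t=1,j=0: stock 152.0000 → up 162.6400 (V=-27.0700), down 121.6000 (V=-68.1100). Price -32.1845; hedge Δ=1.0000, bond B=-184.1845.
  t=1,j=1: stock 203.3000 → up 217.5310 (V=27.8210), down 162.6400 (V=-27.0700). Price 19.1155; hedge Δ=1.0000, bond B=-184.1845.
  t=0,j=0: stock 190.0000 → up 203.3000 (V=19.1155), down 152.0000 (V=-32.1845). Price 11.1801; hedge Δ=1.0000, bond B=-178.8199.
Check: Δ(0,0)·S0 + B(0,0) = 11.1801 = V0.

(0,0): Delta=1.0000 Bond=-178.8199
(1,0): Delta=1.0000 Bond=-184.1845
(1,1): Delta=1.0000 Bond=-184.1845
V0=11.1801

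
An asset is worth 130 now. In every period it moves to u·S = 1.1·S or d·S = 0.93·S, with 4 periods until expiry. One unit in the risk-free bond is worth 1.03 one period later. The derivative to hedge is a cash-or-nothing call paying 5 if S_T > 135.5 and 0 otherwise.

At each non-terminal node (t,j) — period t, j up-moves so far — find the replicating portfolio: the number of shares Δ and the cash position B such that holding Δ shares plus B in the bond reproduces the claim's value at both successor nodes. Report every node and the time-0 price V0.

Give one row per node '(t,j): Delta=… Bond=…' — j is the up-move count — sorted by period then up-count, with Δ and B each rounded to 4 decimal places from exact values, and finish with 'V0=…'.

No-arbitrage ⇒ martingale measure with p* = (R−d)/(u−d) = 0.5882.
Terminal values V(4,·): V(4,0)=0.0000, V(4,1)=0.0000, V(4,2)=5.0000, V(4,3)=5.0000, V(4,4)=5.0000
  t=3,j=0: stock 104.5664 → up 115.0231 (V=0.0000), down 97.2468 (V=0.0000). Price 0.0000; hedge Δ=0.0000, bond B=0.0000.
  t=3,j=1: stock 123.6807 → up 136.0488 (V=5.0000), down 115.0231 (V=0.0000). Price 2.8555; hedge Δ=0.2378, bond B=-26.5563.
  t=3,j=2: stock 146.2890 → up 160.9179 (V=5.0000), down 136.0488 (V=5.0000). Price 4.8544; hedge Δ=0.0000, bond B=4.8544.
  t=3,j=3: stock 173.0300 → up 190.3330 (V=5.0000), down 160.9179 (V=5.0000). Price 4.8544; hedge Δ=0.0000, bond B=4.8544.
  t=2,j=0: stock 112.4370 → up 123.6807 (V=2.8555), down 104.5664 (V=0.0000). Price 1.6308; hedge Δ=0.1494, bond B=-15.1663.
  t=2,j=1: stock 132.9900 → up 146.2890 (V=4.8544), down 123.6807 (V=2.8555). Price 3.9139; hedge Δ=0.0884, bond B=-7.8441.
  t=2,j=2: stock 157.3000 → up 173.0300 (V=4.8544), down 146.2890 (V=4.8544). Price 4.7130; hedge Δ=0.0000, bond B=4.7130.
  t=1,j=0: stock 120.9000 → up 132.9900 (V=3.9139), down 112.4370 (V=1.6308). Price 2.8872; hedge Δ=0.1111, bond B=-10.5428.
  t=1,j=1: stock 143.0000 → up 157.3000 (V=4.7130), down 132.9900 (V=3.9139). Price 4.2563; hedge Δ=0.0329, bond B=-0.4443.
  t=0,j=0: stock 130.0000 → up 143.0000 (V=4.2563), down 120.9000 (V=2.8872). Price 3.5850; hedge Δ=0.0619, bond B=-4.4684.
Self-financing check: at every node Δ·S+B equals the discounted successor values.

(0,0): Delta=0.0619 Bond=-4.4684
(1,0): Delta=0.1111 Bond=-10.5428
(1,1): Delta=0.0329 Bond=-0.4443
(2,0): Delta=0.1494 Bond=-15.1663
(2,1): Delta=0.0884 Bond=-7.8441
(2,2): Delta=0.0000 Bond=4.7130
(3,0): Delta=0.0000 Bond=0.0000
(3,1): Delta=0.2378 Bond=-26.5563
(3,2): Delta=0.0000 Bond=4.8544
(3,3): Delta=0.0000 Bond=4.8544
V0=3.5850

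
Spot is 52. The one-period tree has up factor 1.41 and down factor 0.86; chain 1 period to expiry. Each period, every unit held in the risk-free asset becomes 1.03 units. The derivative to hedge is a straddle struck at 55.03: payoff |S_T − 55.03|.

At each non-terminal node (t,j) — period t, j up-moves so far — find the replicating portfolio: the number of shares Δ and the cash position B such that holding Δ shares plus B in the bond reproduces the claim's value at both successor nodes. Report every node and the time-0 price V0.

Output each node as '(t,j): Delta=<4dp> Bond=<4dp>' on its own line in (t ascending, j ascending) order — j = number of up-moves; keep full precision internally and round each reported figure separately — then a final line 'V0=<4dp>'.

Since d<R<u, set p* = (R−d)/(u−d) = 0.3091; price each node as the discounted p*-expectation of its children.
Terminal payoffs: V(1,0)=10.3100, V(1,1)=18.2900
(0,0): S=52.0000. Δ = (V_up−V_dn)/(S_up−S_dn) = (18.2900−10.3100)/(73.3200−44.7200) = 0.2790. V = [p*·18.2900 + (1−p*)·10.3100]/1.03 = 12.4044. B = V − Δ·S = -2.1047.
Each (Δ,B) replicates both successor values, so the strategy is self-financing and V0 is arbitrage-free.

(0,0): Delta=0.2790 Bond=-2.1047
V0=12.4044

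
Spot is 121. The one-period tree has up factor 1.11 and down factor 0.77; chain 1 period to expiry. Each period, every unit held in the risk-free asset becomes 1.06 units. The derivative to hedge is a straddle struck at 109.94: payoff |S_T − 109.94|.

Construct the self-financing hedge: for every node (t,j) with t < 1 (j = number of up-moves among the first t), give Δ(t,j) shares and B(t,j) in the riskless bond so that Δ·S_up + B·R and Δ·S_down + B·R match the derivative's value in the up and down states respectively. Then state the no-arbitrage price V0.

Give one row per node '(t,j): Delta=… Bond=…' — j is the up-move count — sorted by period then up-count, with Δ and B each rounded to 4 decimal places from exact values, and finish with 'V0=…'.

Risk-neutral probability p* = (R−d)/(u−d) = (1.06−0.77)/(1.11−0.77) = 0.8529.
Payoff layer (t=1): V(1,0)=16.7700, V(1,1)=24.3700
Node (0,0) S=121.0000: V=(p*·24.3700+(1−p*)·16.7700)/1.06=21.9362; Δ=(24.3700−16.7700)/(134.3100−93.1700)=0.1847; B=V−Δ·S=-0.4168
Self-financing check: at every node Δ·S+B equals the discounted successor values.

(0,0): Delta=0.1847 Bond=-0.4168
V0=21.9362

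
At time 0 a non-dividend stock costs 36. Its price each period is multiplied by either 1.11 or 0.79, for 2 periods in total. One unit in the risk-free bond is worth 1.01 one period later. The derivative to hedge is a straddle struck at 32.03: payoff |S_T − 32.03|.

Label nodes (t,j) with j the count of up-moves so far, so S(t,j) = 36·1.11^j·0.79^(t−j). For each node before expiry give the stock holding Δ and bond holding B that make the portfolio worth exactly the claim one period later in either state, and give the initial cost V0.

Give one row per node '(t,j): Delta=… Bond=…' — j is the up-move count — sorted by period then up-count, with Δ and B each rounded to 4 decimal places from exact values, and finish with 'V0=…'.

(0,0): Delta=0.4566 Bond=-9.6163
(1,0): Delta=-1.0000 Bond=31.7129
(1,1): Delta=0.9278 Bond=-28.5422
V0=6.8208

The replicating-portfolio and risk-neutral prices coincide; use p* = (1.01−0.79)/(1.11−0.79) = 0.6875 for the latter.
Payoff layer (t=2): V(2,0)=9.5624, V(2,1)=0.4616, V(2,2)=12.3256
Node (1,0) S=28.4400: V=(p*·0.4616+(1−p*)·9.5624)/1.01=3.2729; Δ=(0.4616−9.5624)/(31.5684−22.4676)=-1.0000; B=V−Δ·S=31.7129
Node (1,1) S=39.9600: V=(p*·12.3256+(1−p*)·0.4616)/1.01=8.5328; Δ=(12.3256−0.4616)/(44.3556−31.5684)=0.9278; B=V−Δ·S=-28.5422
Node (0,0) S=36.0000: V=(p*·8.5328+(1−p*)·3.2729)/1.01=6.8208; Δ=(8.5328−3.2729)/(39.9600−28.4400)=0.4566; B=V−Δ·S=-9.6163
Self-financing check: at every node Δ·S+B equals the discounted successor values.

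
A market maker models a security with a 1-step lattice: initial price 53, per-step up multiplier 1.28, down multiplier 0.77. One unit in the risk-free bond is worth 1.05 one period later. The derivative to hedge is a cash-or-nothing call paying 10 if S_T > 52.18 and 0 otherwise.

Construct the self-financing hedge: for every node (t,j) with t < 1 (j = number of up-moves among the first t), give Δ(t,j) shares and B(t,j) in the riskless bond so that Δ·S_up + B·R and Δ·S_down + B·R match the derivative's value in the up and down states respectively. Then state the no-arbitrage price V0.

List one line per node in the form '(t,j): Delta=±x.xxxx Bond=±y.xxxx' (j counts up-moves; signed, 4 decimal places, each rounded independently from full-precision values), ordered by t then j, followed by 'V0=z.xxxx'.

(0,0): Delta=0.3700 Bond=-14.3791
V0=5.2288

Risk-neutral probability p* = (R−d)/(u−d) = (1.05−0.77)/(1.28−0.77) = 0.5490.
At expiry t=1: V(1,0)=0.0000, V(1,1)=10.0000
(0,0): S=53.0000. Δ = (V_up−V_dn)/(S_up−S_dn) = (10.0000−0.0000)/(67.8400−40.8100) = 0.3700. V = [p*·10.0000 + (1−p*)·0.0000]/1.05 = 5.2288. B = V − Δ·S = -14.3791.
Check: Δ(0,0)·S0 + B(0,0) = 5.2288 = V0.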